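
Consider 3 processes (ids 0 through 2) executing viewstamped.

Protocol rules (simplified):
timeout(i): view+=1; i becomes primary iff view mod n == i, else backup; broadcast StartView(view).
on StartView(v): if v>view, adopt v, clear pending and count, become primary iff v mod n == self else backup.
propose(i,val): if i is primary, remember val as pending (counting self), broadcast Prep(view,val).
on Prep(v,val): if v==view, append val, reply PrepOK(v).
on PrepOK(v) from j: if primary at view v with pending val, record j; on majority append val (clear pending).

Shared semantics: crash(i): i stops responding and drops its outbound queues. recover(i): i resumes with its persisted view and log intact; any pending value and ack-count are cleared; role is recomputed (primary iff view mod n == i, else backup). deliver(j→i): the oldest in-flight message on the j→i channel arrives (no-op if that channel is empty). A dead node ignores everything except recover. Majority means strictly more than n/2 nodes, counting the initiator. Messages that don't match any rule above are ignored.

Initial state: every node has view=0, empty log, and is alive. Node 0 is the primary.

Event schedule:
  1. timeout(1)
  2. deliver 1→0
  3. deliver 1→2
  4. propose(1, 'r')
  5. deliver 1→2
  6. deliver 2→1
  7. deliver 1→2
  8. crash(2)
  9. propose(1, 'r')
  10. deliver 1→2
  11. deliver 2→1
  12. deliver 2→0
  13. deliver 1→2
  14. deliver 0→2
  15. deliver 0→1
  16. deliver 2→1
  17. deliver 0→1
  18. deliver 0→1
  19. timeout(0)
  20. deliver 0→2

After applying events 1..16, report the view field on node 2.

e1 timeout(1): 1[prim,v=1,-]
e2 deliver 1→0: 0[back,v=1,-]
e3 deliver 1→2: 2[back,v=1,-]
e4 propose(1,'r'): ·
e5 deliver 1→2: 2[back,v=1,r]
e6 deliver 2→1: 1[prim,v=1,r]
e7 deliver 1→2: ·
e8 crash(2): 2[✗back,v=1,r]
e9 propose(1,'r'): ·
e10 deliver 1→2: ·
e11 deliver 2→1: ·
e12 deliver 2→0: ·
e13 deliver 1→2: ·
e14 deliver 0→2: ·
e15 deliver 0→1: ·
e16 deliver 2→1: ·

1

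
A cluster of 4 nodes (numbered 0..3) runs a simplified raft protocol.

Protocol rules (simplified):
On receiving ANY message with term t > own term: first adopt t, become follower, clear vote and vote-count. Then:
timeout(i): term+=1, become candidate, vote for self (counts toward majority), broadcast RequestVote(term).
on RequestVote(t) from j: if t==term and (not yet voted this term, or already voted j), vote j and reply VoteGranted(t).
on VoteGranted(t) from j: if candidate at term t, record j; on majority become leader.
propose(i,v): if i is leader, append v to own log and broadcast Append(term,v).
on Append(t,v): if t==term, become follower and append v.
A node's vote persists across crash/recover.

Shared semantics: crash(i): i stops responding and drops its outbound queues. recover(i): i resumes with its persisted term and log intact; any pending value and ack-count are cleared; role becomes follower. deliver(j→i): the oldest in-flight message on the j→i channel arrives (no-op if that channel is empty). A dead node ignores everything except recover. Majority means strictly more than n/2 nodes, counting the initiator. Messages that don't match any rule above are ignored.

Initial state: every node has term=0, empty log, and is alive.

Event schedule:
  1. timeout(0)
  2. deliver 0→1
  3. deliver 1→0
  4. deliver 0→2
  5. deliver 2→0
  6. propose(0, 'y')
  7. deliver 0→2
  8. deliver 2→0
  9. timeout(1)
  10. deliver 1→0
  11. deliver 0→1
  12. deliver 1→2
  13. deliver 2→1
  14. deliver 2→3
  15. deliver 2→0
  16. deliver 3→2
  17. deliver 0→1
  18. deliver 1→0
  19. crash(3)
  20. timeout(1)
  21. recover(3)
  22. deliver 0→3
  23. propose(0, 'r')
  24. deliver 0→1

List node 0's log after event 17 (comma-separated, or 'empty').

y

1. timeout(0):  <0:cand t1 ->
2. deliver 0→1:  <1:foll t1 ->
3. deliver 1→0:  nop
4. deliver 0→2:  <2:foll t1 ->
5. deliver 2→0:  <0:lead t1 ->
6. propose(0,'y'):  <0:lead t1 y>
7. deliver 0→2:  <2:foll t1 y>
8. deliver 2→0:  nop
9. timeout(1):  <1:cand t2 ->
10. deliver 1→0:  <0:foll t2 y>
11. deliver 0→1:  nop
12. deliver 1→2:  <2:foll t2 y>
13. deliver 2→1:  nop
14. deliver 2→3:  nop
15. deliver 2→0:  nop
16. deliver 3→2:  nop
17. deliver 0→1:  <1:lead t2 ->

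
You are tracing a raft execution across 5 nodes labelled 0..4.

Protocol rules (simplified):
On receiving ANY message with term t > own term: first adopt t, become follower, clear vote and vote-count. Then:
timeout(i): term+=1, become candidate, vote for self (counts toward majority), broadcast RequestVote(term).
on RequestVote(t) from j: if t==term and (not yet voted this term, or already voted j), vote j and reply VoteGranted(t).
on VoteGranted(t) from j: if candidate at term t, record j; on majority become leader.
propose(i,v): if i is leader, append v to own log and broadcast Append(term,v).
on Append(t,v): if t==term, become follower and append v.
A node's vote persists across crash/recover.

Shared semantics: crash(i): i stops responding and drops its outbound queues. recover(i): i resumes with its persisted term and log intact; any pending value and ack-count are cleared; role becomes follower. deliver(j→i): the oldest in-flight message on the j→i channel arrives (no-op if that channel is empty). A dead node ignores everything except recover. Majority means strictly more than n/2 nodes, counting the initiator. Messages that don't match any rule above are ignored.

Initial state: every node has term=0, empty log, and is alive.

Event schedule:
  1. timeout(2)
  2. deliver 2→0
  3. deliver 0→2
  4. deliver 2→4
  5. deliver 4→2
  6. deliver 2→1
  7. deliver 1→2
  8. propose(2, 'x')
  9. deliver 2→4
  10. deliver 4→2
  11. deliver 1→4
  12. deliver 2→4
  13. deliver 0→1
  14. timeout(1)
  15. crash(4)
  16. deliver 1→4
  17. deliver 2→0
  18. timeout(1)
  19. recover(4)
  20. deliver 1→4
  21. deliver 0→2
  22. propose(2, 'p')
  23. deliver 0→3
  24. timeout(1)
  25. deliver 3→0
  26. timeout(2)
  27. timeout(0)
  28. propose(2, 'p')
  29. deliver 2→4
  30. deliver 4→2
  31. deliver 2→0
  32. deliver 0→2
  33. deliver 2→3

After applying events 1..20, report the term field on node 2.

1

after 1 — timeout(2): n2:cand/t1/[-]
after 2 — deliver 2→0: n0:foll/t1/[-]
after 3 — deliver 0→2: ·
after 4 — deliver 2→4: n4:foll/t1/[-]
after 5 — deliver 4→2: n2:lead/t1/[-]
after 6 — deliver 2→1: n1:foll/t1/[-]
after 7 — deliver 1→2: ·
after 8 — propose(2,'x'): n2:lead/t1/[x]
after 9 — deliver 2→4: n4:foll/t1/[x]
after 10 — deliver 4→2: ·
after 11 — deliver 1→4: ·
after 12 — deliver 2→4: ·
after 13 — deliver 0→1: ·
after 14 — timeout(1): n1:cand/t2/[-]
after 15 — crash(4): n4:✗foll/t1/[x]
after 16 — deliver 1→4: ·
after 17 — deliver 2→0: n0:foll/t1/[x]
after 18 — timeout(1): n1:cand/t3/[-]
after 19 — recover(4): n4:foll/t1/[x]
after 20 — deliver 1→4: n4:foll/t2/[x]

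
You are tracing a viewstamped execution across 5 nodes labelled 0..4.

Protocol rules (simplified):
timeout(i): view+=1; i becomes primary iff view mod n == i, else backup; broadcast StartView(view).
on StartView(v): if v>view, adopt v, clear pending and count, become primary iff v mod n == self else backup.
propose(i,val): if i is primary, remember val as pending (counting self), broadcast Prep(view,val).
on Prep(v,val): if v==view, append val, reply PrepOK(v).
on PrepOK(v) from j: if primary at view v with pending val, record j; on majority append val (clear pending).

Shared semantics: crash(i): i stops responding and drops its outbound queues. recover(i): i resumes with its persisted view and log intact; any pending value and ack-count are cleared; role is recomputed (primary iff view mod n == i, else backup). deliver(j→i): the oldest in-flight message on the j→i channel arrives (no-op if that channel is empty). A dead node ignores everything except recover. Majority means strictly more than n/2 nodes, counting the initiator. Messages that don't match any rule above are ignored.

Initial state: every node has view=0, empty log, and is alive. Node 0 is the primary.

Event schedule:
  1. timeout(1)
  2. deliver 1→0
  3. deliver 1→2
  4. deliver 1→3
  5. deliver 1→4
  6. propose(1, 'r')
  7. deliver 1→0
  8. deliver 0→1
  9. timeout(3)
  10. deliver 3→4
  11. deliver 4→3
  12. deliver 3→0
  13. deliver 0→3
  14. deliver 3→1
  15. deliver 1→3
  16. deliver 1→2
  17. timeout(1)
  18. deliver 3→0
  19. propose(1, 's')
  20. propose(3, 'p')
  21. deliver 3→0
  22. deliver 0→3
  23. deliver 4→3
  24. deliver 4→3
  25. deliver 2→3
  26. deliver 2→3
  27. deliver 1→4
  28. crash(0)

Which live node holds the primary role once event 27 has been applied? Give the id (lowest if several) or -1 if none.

after 1 — timeout(1): n1:prim/v1/[-]
after 2 — deliver 1→0: n0:back/v1/[-]
after 3 — deliver 1→2: n2:back/v1/[-]
after 4 — deliver 1→3: n3:back/v1/[-]
after 5 — deliver 1→4: n4:back/v1/[-]
after 6 — propose(1,'r'): ·
after 7 — deliver 1→0: n0:back/v1/[r]
after 8 — deliver 0→1: ·
after 9 — timeout(3): n3:back/v2/[-]
after 10 — deliver 3→4: n4:back/v2/[-]
after 11 — deliver 4→3: ·
after 12 — deliver 3→0: n0:back/v2/[r]
after 13 — deliver 0→3: ·
after 14 — deliver 3→1: n1:back/v2/[-]
after 15 — deliver 1→3: ·
after 16 — deliver 1→2: n2:back/v1/[r]
after 17 — timeout(1): n1:back/v3/[-]
after 18 — deliver 3→0: ·
after 19 — propose(1,'s'): ·
after 20 — propose(3,'p'): ·
after 21 — deliver 3→0: ·
after 22 — deliver 0→3: ·
after 23 — deliver 4→3: ·
after 24 — deliver 4→3: ·
after 25 — deliver 2→3: ·
after 26 — deliver 2→3: ·
after 27 — deliver 1→4: ·

-1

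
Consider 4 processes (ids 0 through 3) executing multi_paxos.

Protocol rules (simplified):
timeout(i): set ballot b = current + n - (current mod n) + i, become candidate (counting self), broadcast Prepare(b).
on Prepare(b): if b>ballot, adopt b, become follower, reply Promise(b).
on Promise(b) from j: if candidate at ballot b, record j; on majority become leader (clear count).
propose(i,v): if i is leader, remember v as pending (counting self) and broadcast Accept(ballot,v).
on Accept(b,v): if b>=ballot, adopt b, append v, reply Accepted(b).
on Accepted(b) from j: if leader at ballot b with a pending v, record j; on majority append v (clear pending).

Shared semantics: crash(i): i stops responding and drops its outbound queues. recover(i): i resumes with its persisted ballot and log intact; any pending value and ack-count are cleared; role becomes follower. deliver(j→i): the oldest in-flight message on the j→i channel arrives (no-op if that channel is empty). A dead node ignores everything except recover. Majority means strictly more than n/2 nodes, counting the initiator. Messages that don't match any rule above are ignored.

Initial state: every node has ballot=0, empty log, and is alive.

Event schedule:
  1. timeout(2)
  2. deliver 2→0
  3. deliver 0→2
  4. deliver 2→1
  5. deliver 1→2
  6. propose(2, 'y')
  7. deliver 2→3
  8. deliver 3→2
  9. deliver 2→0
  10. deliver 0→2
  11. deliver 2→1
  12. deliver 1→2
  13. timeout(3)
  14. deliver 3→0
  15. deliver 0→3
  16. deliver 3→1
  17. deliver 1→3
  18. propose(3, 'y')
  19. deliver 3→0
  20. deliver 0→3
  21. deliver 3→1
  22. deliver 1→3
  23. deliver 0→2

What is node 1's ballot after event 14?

6

1. timeout(2):  <2:cand b6 ->
2. deliver 2→0:  <0:foll b6 ->
3. deliver 0→2:  nop
4. deliver 2→1:  <1:foll b6 ->
5. deliver 1→2:  <2:lead b6 ->
6. propose(2,'y'):  nop
7. deliver 2→3:  <3:foll b6 ->
8. deliver 3→2:  nop
9. deliver 2→0:  <0:foll b6 y>
10. deliver 0→2:  nop
11. deliver 2→1:  <1:foll b6 y>
12. deliver 1→2:  <2:lead b6 y>
13. timeout(3):  <3:cand b11 ->
14. deliver 3→0:  <0:foll b11 y>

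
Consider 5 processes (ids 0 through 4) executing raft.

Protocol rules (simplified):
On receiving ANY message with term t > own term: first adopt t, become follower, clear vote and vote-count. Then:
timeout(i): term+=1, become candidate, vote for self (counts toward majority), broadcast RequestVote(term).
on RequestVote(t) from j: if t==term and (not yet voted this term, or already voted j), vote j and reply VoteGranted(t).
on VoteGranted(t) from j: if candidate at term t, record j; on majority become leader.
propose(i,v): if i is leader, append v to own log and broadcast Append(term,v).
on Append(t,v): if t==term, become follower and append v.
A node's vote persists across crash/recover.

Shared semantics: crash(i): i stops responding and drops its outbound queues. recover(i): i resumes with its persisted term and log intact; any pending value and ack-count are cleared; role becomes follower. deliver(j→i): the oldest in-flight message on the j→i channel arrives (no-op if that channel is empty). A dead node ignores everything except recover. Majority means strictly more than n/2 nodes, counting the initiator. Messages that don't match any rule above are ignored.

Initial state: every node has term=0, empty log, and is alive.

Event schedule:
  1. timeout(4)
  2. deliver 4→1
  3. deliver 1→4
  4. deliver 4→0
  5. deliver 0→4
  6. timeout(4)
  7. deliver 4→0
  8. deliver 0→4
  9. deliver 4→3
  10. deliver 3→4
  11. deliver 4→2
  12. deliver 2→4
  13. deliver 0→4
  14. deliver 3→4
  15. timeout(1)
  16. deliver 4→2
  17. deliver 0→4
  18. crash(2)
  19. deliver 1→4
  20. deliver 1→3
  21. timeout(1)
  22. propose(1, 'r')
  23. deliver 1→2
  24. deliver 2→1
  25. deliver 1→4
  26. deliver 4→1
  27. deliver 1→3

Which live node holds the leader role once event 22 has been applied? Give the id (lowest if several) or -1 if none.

-1

1. timeout(4):  <4:cand t1 ->
2. deliver 4→1:  <1:foll t1 ->
3. deliver 1→4:  nop
4. deliver 4→0:  <0:foll t1 ->
5. deliver 0→4:  <4:lead t1 ->
6. timeout(4):  <4:cand t2 ->
7. deliver 4→0:  <0:foll t2 ->
8. deliver 0→4:  nop
9. deliver 4→3:  <3:foll t1 ->
10. deliver 3→4:  nop
11. deliver 4→2:  <2:foll t1 ->
12. deliver 2→4:  nop
13. deliver 0→4:  nop
14. deliver 3→4:  nop
15. timeout(1):  <1:cand t2 ->
16. deliver 4→2:  <2:foll t2 ->
17. deliver 0→4:  nop
18. crash(2):  <2:✗foll t2 ->
19. deliver 1→4:  nop
20. deliver 1→3:  <3:foll t2 ->
21. timeout(1):  <1:cand t3 ->
22. propose(1,'r'):  nop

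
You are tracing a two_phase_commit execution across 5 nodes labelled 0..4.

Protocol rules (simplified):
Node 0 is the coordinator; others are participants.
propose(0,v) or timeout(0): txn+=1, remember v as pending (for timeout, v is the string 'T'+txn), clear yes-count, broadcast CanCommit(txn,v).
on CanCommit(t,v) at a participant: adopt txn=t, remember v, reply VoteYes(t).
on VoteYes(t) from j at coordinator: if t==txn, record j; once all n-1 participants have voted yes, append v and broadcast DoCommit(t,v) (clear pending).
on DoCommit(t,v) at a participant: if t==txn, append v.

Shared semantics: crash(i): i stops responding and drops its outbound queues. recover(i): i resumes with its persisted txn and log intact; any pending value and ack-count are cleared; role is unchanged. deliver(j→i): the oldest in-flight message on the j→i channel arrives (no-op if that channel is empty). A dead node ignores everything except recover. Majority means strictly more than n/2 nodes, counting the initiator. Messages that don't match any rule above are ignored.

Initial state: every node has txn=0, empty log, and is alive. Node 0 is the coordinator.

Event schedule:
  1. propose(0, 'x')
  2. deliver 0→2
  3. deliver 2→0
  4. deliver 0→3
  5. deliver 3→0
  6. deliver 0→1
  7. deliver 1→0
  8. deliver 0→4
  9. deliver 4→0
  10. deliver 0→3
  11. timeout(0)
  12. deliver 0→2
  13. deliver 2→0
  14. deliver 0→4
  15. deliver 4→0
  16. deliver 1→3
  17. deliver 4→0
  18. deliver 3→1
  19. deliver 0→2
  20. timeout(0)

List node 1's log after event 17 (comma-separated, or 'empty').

[1] propose(0,'x') → N0(coor t1 [-])
[2] deliver 0→2 → N2(part t1 [-])
[3] deliver 2→0 → ∅
[4] deliver 0→3 → N3(part t1 [-])
[5] deliver 3→0 → ∅
[6] deliver 0→1 → N1(part t1 [-])
[7] deliver 1→0 → ∅
[8] deliver 0→4 → N4(part t1 [-])
[9] deliver 4→0 → N0(coor t1 [x])
[10] deliver 0→3 → N3(part t1 [x])
[11] timeout(0) → N0(coor t2 [x])
[12] deliver 0→2 → N2(part t1 [x])
[13] deliver 2→0 → ∅
[14] deliver 0→4 → N4(part t1 [x])
[15] deliver 4→0 → ∅
[16] deliver 1→3 → ∅
[17] deliver 4→0 → ∅

empty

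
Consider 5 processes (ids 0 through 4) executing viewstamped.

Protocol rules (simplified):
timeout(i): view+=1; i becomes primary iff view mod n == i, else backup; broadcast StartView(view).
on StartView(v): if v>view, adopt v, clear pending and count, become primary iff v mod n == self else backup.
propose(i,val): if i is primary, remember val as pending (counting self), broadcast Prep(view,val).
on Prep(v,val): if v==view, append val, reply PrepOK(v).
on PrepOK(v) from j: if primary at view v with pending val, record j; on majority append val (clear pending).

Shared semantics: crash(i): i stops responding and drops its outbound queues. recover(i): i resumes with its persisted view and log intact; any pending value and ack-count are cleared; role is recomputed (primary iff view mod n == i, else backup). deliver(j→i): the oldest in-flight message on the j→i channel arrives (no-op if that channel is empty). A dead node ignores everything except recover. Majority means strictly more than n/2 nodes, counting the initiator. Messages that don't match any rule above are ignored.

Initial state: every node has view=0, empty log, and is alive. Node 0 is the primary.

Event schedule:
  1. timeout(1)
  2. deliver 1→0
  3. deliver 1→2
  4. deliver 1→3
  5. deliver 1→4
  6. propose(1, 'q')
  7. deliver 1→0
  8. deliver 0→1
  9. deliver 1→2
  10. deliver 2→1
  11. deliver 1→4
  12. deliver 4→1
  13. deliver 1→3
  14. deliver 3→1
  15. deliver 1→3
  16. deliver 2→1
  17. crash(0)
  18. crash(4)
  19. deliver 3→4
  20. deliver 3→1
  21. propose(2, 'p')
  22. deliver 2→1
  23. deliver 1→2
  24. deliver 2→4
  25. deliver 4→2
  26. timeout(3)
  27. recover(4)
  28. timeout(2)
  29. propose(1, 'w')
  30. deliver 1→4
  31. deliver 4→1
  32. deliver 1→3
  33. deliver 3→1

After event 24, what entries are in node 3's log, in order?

q

after 1 — timeout(1): n1:prim/v1/[-]
after 2 — deliver 1→0: n0:back/v1/[-]
after 3 — deliver 1→2: n2:back/v1/[-]
after 4 — deliver 1→3: n3:back/v1/[-]
after 5 — deliver 1→4: n4:back/v1/[-]
after 6 — propose(1,'q'): ·
after 7 — deliver 1→0: n0:back/v1/[q]
after 8 — deliver 0→1: ·
after 9 — deliver 1→2: n2:back/v1/[q]
after 10 — deliver 2→1: n1:prim/v1/[q]
after 11 — deliver 1→4: n4:back/v1/[q]
after 12 — deliver 4→1: ·
after 13 — deliver 1→3: n3:back/v1/[q]
after 14 — deliver 3→1: ·
after 15 — deliver 1→3: ·
after 16 — deliver 2→1: ·
after 17 — crash(0): n0:✗back/v1/[q]
after 18 — crash(4): n4:✗back/v1/[q]
after 19 — deliver 3→4: ·
after 20 — deliver 3→1: ·
after 21 — propose(2,'p'): ·
after 22 — deliver 2→1: ·
after 23 — deliver 1→2: ·
after 24 — deliver 2→4: ·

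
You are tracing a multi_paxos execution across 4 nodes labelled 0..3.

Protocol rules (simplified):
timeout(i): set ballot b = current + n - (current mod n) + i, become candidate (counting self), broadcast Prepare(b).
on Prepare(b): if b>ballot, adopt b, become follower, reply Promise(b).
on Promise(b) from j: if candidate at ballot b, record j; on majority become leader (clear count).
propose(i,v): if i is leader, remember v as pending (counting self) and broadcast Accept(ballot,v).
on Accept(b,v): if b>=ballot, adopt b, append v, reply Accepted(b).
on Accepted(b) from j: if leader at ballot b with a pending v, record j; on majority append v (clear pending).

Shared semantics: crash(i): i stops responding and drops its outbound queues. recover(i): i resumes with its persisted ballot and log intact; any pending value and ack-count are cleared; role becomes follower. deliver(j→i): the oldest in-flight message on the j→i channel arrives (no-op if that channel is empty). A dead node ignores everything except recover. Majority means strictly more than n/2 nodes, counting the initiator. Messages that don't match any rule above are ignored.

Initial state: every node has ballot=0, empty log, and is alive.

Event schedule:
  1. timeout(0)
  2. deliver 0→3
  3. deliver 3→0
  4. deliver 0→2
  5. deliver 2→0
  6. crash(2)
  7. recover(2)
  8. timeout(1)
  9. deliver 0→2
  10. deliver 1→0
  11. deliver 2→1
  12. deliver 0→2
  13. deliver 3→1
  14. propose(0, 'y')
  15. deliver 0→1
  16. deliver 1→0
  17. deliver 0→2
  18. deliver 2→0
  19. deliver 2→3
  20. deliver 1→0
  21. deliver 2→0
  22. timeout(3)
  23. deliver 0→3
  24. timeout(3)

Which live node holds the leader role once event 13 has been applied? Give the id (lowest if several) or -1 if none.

e1 timeout(0): 0[cand,b=4,-]
e2 deliver 0→3: 3[foll,b=4,-]
e3 deliver 3→0: ·
e4 deliver 0→2: 2[foll,b=4,-]
e5 deliver 2→0: 0[lead,b=4,-]
e6 crash(2): 2[✗foll,b=4,-]
e7 recover(2): 2[foll,b=4,-]
e8 timeout(1): 1[cand,b=5,-]
e9 deliver 0→2: ·
e10 deliver 1→0: 0[foll,b=5,-]
e11 deliver 2→1: ·
e12 deliver 0→2: ·
e13 deliver 3→1: ·

-1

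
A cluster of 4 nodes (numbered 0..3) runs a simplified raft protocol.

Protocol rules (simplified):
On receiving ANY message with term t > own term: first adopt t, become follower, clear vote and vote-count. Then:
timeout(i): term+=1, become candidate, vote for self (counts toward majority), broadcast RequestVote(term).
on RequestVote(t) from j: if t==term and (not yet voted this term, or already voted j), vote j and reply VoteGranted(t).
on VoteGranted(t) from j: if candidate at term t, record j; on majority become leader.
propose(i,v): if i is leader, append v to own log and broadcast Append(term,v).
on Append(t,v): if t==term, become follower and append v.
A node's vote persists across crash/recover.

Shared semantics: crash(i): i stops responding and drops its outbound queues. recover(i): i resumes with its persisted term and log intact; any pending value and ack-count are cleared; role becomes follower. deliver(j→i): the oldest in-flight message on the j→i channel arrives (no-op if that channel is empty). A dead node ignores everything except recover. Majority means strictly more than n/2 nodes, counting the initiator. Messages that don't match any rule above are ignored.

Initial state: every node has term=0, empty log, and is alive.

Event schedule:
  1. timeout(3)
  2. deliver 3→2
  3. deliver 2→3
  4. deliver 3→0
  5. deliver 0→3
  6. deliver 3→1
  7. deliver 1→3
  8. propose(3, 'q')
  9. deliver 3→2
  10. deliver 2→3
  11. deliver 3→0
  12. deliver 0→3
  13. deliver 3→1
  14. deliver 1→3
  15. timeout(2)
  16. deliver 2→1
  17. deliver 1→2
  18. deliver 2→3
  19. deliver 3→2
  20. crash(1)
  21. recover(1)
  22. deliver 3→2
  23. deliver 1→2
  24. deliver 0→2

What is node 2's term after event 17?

step 1 timeout(3): 3={cand,t=1,log=-}
step 2 deliver 3→2: 2={foll,t=1,log=-}
step 3 deliver 2→3: —
step 4 deliver 3→0: 0={foll,t=1,log=-}
step 5 deliver 0→3: 3={lead,t=1,log=-}
step 6 deliver 3→1: 1={foll,t=1,log=-}
step 7 deliver 1→3: —
step 8 propose(3,'q'): 3={lead,t=1,log=q}
step 9 deliver 3→2: 2={foll,t=1,log=q}
step 10 deliver 2→3: —
step 11 deliver 3→0: 0={foll,t=1,log=q}
step 12 deliver 0→3: —
step 13 deliver 3→1: 1={foll,t=1,log=q}
step 14 deliver 1→3: —
step 15 timeout(2): 2={cand,t=2,log=q}
step 16 deliver 2→1: 1={foll,t=2,log=q}
step 17 deliver 1→2: —

2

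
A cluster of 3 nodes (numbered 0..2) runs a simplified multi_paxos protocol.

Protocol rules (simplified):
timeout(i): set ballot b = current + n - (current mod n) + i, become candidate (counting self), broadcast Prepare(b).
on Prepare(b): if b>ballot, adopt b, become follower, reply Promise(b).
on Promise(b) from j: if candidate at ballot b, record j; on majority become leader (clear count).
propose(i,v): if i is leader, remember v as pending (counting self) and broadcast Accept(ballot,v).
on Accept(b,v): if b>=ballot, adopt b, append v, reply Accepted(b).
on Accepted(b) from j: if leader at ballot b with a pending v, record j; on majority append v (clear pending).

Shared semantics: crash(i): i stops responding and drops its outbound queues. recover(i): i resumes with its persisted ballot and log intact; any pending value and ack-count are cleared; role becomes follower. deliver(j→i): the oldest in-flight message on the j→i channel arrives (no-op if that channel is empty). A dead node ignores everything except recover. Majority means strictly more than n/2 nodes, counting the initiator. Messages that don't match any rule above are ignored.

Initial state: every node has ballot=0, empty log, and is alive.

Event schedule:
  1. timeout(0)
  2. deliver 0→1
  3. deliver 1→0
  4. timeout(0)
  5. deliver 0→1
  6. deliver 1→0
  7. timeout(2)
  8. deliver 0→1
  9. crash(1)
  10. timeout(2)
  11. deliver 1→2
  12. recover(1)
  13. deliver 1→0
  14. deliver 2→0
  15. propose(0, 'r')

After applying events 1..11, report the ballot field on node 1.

step 1 timeout(0): 0={cand,b=3,log=-}
step 2 deliver 0→1: 1={foll,b=3,log=-}
step 3 deliver 1→0: 0={lead,b=3,log=-}
step 4 timeout(0): 0={cand,b=6,log=-}
step 5 deliver 0→1: 1={foll,b=6,log=-}
step 6 deliver 1→0: 0={lead,b=6,log=-}
step 7 timeout(2): 2={cand,b=5,log=-}
step 8 deliver 0→1: —
step 9 crash(1): 1={✗foll,b=6,log=-}
step 10 timeout(2): 2={cand,b=8,log=-}
step 11 deliver 1→2: —

6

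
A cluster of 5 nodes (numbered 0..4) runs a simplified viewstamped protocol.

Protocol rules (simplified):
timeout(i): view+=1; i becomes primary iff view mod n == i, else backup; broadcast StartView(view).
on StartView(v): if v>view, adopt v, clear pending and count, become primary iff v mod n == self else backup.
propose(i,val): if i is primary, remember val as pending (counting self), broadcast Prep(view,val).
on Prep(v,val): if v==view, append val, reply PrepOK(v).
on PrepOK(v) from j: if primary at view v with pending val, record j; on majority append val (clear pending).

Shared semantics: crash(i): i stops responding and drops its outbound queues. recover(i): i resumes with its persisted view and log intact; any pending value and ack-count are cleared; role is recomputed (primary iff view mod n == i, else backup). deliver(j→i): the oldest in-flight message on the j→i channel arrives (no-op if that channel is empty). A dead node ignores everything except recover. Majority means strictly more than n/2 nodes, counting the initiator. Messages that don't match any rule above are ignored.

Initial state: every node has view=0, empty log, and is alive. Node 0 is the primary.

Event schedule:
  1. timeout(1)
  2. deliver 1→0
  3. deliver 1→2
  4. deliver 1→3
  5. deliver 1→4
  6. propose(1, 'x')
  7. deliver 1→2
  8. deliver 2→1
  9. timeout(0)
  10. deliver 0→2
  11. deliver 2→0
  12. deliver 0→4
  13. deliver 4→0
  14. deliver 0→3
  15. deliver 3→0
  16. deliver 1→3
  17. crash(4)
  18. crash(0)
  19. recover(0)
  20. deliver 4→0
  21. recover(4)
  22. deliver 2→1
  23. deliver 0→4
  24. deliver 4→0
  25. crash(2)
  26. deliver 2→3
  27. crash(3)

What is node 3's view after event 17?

2

e1 timeout(1): 1[prim,v=1,-]
e2 deliver 1→0: 0[back,v=1,-]
e3 deliver 1→2: 2[back,v=1,-]
e4 deliver 1→3: 3[back,v=1,-]
e5 deliver 1→4: 4[back,v=1,-]
e6 propose(1,'x'): ·
e7 deliver 1→2: 2[back,v=1,x]
e8 deliver 2→1: ·
e9 timeout(0): 0[back,v=2,-]
e10 deliver 0→2: 2[prim,v=2,x]
e11 deliver 2→0: ·
e12 deliver 0→4: 4[back,v=2,-]
e13 deliver 4→0: ·
e14 deliver 0→3: 3[back,v=2,-]
e15 deliver 3→0: ·
e16 deliver 1→3: ·
e17 crash(4): 4[✗back,v=2,-]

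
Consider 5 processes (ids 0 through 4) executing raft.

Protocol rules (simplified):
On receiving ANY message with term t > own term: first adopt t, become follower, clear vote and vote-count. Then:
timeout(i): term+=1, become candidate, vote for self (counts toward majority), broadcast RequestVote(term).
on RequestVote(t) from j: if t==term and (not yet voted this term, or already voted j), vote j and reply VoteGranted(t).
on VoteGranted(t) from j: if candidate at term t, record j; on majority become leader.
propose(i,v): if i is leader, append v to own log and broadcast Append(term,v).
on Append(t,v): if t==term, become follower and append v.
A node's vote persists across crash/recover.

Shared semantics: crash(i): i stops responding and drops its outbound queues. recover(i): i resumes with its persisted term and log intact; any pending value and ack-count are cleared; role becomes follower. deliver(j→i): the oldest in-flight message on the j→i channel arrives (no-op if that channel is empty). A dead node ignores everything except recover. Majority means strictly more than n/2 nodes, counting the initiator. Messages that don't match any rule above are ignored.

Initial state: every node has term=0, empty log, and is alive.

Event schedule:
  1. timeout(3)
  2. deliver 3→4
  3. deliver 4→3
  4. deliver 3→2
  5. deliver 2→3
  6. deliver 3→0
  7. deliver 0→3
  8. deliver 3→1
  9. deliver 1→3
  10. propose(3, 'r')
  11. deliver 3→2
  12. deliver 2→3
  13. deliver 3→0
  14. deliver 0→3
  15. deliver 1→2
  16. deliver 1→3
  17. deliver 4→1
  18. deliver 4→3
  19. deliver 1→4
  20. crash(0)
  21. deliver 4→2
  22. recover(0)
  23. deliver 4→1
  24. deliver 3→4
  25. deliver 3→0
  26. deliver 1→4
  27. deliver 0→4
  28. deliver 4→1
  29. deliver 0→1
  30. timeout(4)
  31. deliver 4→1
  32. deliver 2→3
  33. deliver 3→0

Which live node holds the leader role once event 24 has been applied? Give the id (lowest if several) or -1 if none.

[1] timeout(3) → N3(cand t1 [-])
[2] deliver 3→4 → N4(foll t1 [-])
[3] deliver 4→3 → ∅
[4] deliver 3→2 → N2(foll t1 [-])
[5] deliver 2→3 → N3(lead t1 [-])
[6] deliver 3→0 → N0(foll t1 [-])
[7] deliver 0→3 → ∅
[8] deliver 3→1 → N1(foll t1 [-])
[9] deliver 1→3 → ∅
[10] propose(3,'r') → N3(lead t1 [r])
[11] deliver 3→2 → N2(foll t1 [r])
[12] deliver 2→3 → ∅
[13] deliver 3→0 → N0(foll t1 [r])
[14] deliver 0→3 → ∅
[15] deliver 1→2 → ∅
[16] deliver 1→3 → ∅
[17] deliver 4→1 → ∅
[18] deliver 4→3 → ∅
[19] deliver 1→4 → ∅
[20] crash(0) → N0(✗foll t1 [r])
[21] deliver 4→2 → ∅
[22] recover(0) → N0(foll t1 [r])
[23] deliver 4→1 → ∅
[24] deliver 3→4 → N4(foll t1 [r])

3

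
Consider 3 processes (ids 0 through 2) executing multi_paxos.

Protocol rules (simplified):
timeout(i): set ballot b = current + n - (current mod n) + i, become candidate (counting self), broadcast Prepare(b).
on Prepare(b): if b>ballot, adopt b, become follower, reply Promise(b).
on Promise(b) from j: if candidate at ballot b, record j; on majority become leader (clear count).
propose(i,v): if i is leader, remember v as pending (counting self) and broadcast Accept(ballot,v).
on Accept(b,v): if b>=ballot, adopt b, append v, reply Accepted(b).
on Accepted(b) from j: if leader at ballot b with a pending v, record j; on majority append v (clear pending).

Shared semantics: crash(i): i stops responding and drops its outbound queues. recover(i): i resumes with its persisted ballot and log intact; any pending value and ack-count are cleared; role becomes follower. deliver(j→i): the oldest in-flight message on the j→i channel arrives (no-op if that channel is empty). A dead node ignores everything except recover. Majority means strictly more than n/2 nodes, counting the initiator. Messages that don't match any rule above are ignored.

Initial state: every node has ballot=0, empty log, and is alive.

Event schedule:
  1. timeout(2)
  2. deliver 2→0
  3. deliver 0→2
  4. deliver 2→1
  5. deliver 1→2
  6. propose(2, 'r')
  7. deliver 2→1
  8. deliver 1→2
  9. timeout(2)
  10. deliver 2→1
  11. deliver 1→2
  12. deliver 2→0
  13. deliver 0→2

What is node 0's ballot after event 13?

[1] timeout(2) → N2(cand b5 [-])
[2] deliver 2→0 → N0(foll b5 [-])
[3] deliver 0→2 → N2(lead b5 [-])
[4] deliver 2→1 → N1(foll b5 [-])
[5] deliver 1→2 → ∅
[6] propose(2,'r') → ∅
[7] deliver 2→1 → N1(foll b5 [r])
[8] deliver 1→2 → N2(lead b5 [r])
[9] timeout(2) → N2(cand b8 [r])
[10] deliver 2→1 → N1(foll b8 [r])
[11] deliver 1→2 → N2(lead b8 [r])
[12] deliver 2→0 → N0(foll b5 [r])
[13] deliver 0→2 → ∅

5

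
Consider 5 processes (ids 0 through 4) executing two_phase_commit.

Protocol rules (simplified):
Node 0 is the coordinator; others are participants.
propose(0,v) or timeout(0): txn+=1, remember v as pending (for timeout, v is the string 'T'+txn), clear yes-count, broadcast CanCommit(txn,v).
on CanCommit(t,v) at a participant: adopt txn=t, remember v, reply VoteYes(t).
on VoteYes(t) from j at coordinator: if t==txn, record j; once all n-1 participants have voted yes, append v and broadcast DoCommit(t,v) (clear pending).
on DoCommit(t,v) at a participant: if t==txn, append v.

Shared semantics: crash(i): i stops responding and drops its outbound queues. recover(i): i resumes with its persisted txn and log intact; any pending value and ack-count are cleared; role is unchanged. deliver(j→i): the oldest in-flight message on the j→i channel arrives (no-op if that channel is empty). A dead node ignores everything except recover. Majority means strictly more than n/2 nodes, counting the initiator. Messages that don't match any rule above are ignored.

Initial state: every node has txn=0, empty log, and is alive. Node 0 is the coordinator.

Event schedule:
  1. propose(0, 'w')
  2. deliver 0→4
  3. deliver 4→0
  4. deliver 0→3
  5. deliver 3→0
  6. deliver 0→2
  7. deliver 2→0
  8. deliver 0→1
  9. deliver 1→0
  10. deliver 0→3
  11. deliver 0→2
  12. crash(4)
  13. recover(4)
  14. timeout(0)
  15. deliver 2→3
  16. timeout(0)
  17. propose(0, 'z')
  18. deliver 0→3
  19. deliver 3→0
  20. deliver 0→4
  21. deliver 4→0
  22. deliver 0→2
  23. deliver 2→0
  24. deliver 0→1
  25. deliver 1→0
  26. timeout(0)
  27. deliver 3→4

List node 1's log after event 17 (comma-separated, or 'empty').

empty

after 1 — propose(0,'w'): n0:coor/t1/[-]
after 2 — deliver 0→4: n4:part/t1/[-]
after 3 — deliver 4→0: ·
after 4 — deliver 0→3: n3:part/t1/[-]
after 5 — deliver 3→0: ·
after 6 — deliver 0→2: n2:part/t1/[-]
after 7 — deliver 2→0: ·
after 8 — deliver 0→1: n1:part/t1/[-]
after 9 — deliver 1→0: n0:coor/t1/[w]
after 10 — deliver 0→3: n3:part/t1/[w]
after 11 — deliver 0→2: n2:part/t1/[w]
after 12 — crash(4): n4:✗part/t1/[-]
after 13 — recover(4): n4:part/t1/[-]
after 14 — timeout(0): n0:coor/t2/[w]
after 15 — deliver 2→3: ·
after 16 — timeout(0): n0:coor/t3/[w]
after 17 — propose(0,'z'): n0:coor/t4/[w]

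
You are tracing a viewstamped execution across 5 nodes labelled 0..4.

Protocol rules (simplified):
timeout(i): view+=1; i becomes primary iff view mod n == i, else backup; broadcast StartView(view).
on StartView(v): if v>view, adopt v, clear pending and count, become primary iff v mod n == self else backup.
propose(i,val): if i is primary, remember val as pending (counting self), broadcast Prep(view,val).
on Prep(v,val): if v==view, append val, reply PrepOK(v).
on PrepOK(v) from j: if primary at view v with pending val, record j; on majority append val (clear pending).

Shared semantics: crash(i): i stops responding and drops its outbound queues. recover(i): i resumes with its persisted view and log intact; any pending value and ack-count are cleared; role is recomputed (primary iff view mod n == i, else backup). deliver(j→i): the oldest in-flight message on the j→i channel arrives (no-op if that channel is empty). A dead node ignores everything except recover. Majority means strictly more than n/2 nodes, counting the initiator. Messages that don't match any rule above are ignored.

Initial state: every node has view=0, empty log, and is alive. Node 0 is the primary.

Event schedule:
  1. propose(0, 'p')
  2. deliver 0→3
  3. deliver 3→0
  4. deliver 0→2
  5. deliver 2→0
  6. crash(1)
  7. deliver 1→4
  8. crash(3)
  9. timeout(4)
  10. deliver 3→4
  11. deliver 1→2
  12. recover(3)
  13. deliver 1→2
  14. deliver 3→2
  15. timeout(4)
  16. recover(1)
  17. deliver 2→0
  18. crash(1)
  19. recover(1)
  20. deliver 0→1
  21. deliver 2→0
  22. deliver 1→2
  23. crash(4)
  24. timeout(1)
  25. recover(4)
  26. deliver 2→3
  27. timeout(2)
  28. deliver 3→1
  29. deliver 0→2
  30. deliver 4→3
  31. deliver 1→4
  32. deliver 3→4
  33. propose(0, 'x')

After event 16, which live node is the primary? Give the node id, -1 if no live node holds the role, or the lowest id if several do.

0

e1 propose(0,'p'): ·
e2 deliver 0→3: 3[back,v=0,p]
e3 deliver 3→0: ·
e4 deliver 0→2: 2[back,v=0,p]
e5 deliver 2→0: 0[prim,v=0,p]
e6 crash(1): 1[✗back,v=0,-]
e7 deliver 1→4: ·
e8 crash(3): 3[✗back,v=0,p]
e9 timeout(4): 4[back,v=1,-]
e10 deliver 3→4: ·
e11 deliver 1→2: ·
e12 recover(3): 3[back,v=0,p]
e13 deliver 1→2: ·
e14 deliver 3→2: ·
e15 timeout(4): 4[back,v=2,-]
e16 recover(1): 1[back,v=0,-]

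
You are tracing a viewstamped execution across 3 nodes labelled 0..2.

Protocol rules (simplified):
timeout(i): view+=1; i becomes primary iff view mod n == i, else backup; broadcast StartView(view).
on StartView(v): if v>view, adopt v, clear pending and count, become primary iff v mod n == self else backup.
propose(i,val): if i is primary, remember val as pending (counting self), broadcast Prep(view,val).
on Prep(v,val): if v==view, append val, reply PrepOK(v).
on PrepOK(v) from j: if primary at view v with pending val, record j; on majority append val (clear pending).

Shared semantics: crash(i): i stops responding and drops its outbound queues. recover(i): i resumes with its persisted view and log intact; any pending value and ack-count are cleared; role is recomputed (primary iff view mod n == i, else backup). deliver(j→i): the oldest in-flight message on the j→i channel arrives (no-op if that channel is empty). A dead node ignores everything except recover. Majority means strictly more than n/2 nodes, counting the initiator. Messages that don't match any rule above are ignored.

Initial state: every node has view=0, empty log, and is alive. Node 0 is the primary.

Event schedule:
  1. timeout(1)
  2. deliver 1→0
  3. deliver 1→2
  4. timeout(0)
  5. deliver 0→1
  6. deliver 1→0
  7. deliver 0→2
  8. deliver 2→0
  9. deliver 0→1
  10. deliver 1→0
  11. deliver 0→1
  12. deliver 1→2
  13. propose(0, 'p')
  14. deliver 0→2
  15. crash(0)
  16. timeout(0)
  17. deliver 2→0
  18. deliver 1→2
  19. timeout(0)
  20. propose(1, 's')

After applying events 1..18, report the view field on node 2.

1. timeout(1):  <1:prim v1 ->
2. deliver 1→0:  <0:back v1 ->
3. deliver 1→2:  <2:back v1 ->
4. timeout(0):  <0:back v2 ->
5. deliver 0→1:  <1:back v2 ->
6. deliver 1→0:  nop
7. deliver 0→2:  <2:prim v2 ->
8. deliver 2→0:  nop
9. deliver 0→1:  nop
10. deliver 1→0:  nop
11. deliver 0→1:  nop
12. deliver 1→2:  nop
13. propose(0,'p'):  nop
14. deliver 0→2:  nop
15. crash(0):  <0:✗back v2 ->
16. timeout(0):  nop
17. deliver 2→0:  nop
18. deliver 1→2:  nop

2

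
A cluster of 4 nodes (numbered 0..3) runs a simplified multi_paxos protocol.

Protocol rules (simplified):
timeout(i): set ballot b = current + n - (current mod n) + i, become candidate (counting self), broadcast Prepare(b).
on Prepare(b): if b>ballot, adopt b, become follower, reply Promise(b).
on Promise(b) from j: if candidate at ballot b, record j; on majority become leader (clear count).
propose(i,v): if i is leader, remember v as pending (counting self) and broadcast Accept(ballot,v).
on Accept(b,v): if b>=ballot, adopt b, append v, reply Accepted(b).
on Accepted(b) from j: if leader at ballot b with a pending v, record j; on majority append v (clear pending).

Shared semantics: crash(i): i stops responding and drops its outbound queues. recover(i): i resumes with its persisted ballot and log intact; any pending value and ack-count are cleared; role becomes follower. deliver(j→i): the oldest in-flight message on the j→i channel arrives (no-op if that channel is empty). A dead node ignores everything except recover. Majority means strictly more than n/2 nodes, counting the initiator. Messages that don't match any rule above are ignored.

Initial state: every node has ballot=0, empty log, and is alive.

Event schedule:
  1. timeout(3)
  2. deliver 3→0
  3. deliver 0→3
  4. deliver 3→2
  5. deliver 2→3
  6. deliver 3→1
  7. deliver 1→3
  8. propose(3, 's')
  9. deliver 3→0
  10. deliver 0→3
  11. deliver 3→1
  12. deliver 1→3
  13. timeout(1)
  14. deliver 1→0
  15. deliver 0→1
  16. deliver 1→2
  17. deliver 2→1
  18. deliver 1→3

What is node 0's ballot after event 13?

7

step 1 timeout(3): 3={cand,b=7,log=-}
step 2 deliver 3→0: 0={foll,b=7,log=-}
step 3 deliver 0→3: —
step 4 deliver 3→2: 2={foll,b=7,log=-}
step 5 deliver 2→3: 3={lead,b=7,log=-}
step 6 deliver 3→1: 1={foll,b=7,log=-}
step 7 deliver 1→3: —
step 8 propose(3,'s'): —
step 9 deliver 3→0: 0={foll,b=7,log=s}
step 10 deliver 0→3: —
step 11 deliver 3→1: 1={foll,b=7,log=s}
step 12 deliver 1→3: 3={lead,b=7,log=s}
step 13 timeout(1): 1={cand,b=9,log=s}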